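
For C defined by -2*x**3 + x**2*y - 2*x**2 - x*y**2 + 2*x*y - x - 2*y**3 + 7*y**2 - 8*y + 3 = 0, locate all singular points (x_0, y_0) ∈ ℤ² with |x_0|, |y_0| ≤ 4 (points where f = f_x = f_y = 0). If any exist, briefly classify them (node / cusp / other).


Singular points: {(0, 1)}; classification: node.

Compute partial derivatives:
  f_x = -6*x**2 + 2*x*y - 4*x - y**2 + 2*y - 1.
  f_y = x**2 - 2*x*y + 2*x - 6*y**2 + 14*y - 8.
Scan x_0 ∈ {−4, ..., 4}. For each x_0, f_y(x_0, y) is a polynomial in y; find its integer roots y ∈ {−4, ..., 4}, then test f_x and f at those candidates.
  x = -4: f_y(-4, y) = -6*y**2 + 22*y; vanishes at y ∈ {0}. (-4, 0): f_x = -81 ≠ 0.
  x = -3: f_y(-3, y) = -6*y**2 + 20*y - 5; no integer root y with |y| ≤ 4.
  x = -2: f_y(-2, y) = -6*y**2 + 18*y - 8; no integer root y with |y| ≤ 4.
  x = -1: f_y(-1, y) = -6*y**2 + 16*y - 9; no integer root y with |y| ≤ 4.
  x = 0: f_y(0, y) = -6*y**2 + 14*y - 8; vanishes at y ∈ {1}. (0, 1): f_x = 0, f = 0 — SINGULAR.
  x = 1: f_y(1, y) = -6*y**2 + 12*y - 5; no integer root y with |y| ≤ 4.
  x = 2: f_y(2, y) = -6*y**2 + 10*y; vanishes at y ∈ {0}. (2, 0): f_x = -33 ≠ 0.
  x = 3: f_y(3, y) = -6*y**2 + 8*y + 7; no integer root y with |y| ≤ 4.
  x = 4: f_y(4, y) = -6*y**2 + 6*y + 16; no integer root y with |y| ≤ 4.
Only singular point on the grid: (0, 1).
Classify: substitute x = 0 + u, y = 1 + v and expand: f = -2*u**3 + u**2*v - u**2 - u*v**2 - 2*v**3 + v**2.
No constant or linear terms (consistent with a singular point). Quadratic part: -u**2 + v**2. Cubic part: -2*u**3 + u**2*v - u*v**2 - 2*v**3.
The quadratic part v**2 - u**2 = (v − u)(v + u) splits into two distinct linear factors, so there are two distinct tangent lines y − 1 = ±(x − 0) — this is a node (ordinary double point).
Classification: node.


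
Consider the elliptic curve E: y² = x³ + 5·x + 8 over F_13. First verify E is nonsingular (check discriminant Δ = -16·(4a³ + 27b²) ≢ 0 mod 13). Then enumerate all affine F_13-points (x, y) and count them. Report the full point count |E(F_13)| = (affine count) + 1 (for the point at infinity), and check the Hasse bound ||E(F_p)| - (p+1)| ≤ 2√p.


Affine points = {(1, 1), (1, 12), (2, 0), (4, 1), (4, 12), (7, 3), (7, 10), (8, 1), (8, 12), (11, 4), (11, 9)}; affine count = 11; |E(F_13)| = 12.

Discriminant check: Δ ∝ 4a³ + 27b² = 4·5³ + 27·8² = 4·125 + 27·64 ≡ 5 (mod 13). Nonzero ⇒ E is nonsingular.
For each x ∈ F_13, compute rhs = x³ + 5·x + 8 mod 13, then count y ∈ F_13 with y² ≡ rhs.
  x = 0: rhs = 8, matching y values: none (0 points).
  x = 1: rhs = 1, matching y values: 1, 12 (2 points).
  x = 2: rhs = 0, matching y values: 0 (1 points).
  x = 3: rhs = 11, matching y values: none (0 points).
  x = 4: rhs = 1, matching y values: 1, 12 (2 points).
  x = 5: rhs = 2, matching y values: none (0 points).
  x = 6: rhs = 7, matching y values: none (0 points).
  x = 7: rhs = 9, matching y values: 3, 10 (2 points).
  x = 8: rhs = 1, matching y values: 1, 12 (2 points).
  x = 9: rhs = 2, matching y values: none (0 points).
  x = 10: rhs = 5, matching y values: none (0 points).
  x = 11: rhs = 3, matching y values: 4, 9 (2 points).
  x = 12: rhs = 2, matching y values: none (0 points).
Total affine count: 11.
Full point count |E(F_13)| = 11 + 1 = 12.
Hasse bound: |12 − (13+1)| = |-2| = 2 ≤ 2√13 ≈ 7.2111 ✓.


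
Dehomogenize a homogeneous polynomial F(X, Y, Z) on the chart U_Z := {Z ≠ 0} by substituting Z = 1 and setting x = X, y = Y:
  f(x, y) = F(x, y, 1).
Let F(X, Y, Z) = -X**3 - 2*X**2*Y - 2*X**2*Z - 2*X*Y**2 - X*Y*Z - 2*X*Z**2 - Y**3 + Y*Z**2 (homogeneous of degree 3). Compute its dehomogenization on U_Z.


f(x, y) = -x**3 - 2*x**2*y - 2*x**2 - 2*x*y**2 - x*y - 2*x - y**3 + y

On U_Z we set Z = 1. Each monomial c·X^i·Y^j·Z^k in F becomes c·x^i·y^j·1^k = c·x^i·y^j.
Substituting Z = 1: F(X, Y, 1) = -x**3 - 2*x**2*y - 2*x**2 - 2*x*y**2 - x*y - 2*x - y**3 + y.
Note: deg(f) ≤ deg(F) = 3; strict inequality happens when F is divisible by Z (lost terms).


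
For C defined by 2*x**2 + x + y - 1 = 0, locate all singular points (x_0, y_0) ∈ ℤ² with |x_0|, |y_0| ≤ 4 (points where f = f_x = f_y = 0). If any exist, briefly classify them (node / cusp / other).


No singular points in the scanned grid; C is smooth there.

Compute partial derivatives:
  f_x = 4*x + 1.
  f_y = 1.
f_y = 1 is a nonzero constant, so f_y never vanishes: no point (x, y) can satisfy f = f_x = f_y = 0. In particular no (x, y) ∈ {−4, ..., 4}² is singular; the curve is smooth.


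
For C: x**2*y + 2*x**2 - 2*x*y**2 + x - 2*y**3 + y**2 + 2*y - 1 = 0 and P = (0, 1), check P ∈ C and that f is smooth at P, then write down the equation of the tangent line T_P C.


Tangent line at P: -x - 2*y + 2 = 0.

Step 1: f(0, 1) = 0, so P lies on C.
Step 2: partial derivatives
  f_x(x, y) = 2*x*y + 4*x - 2*y**2 + 1, f_y(x, y) = x**2 - 4*x*y - 6*y**2 + 2*y + 2.
  f_x(P) = -1, f_y(P) = -2 (gradient nonzero, so P is smooth).
Step 3: tangent line at P: -1·(x − 0) + -2·(y − 1) = 0.
Expanding: -x - 2*y + 2 = 0.


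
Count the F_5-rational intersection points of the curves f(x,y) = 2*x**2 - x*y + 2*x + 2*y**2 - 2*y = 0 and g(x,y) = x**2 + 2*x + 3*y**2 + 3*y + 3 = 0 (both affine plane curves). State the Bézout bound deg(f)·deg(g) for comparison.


Common zeros: ∅; count = 0; Bézout bound = 4.

deg(f) = 2, deg(g) = 2, so Bézout bound = 4.
Scan x ∈ F_5. For each x, list the y ∈ F_5 with f(x, y) ≡ 0 and those with g(x, y) ≡ 0 (mod 5); the common zeros in that column are the intersection.
  x = 0: f ≡ 0 at y ∈ {0, 1}; g ≡ 0 at y ∈ ∅; common: ∅.
  x = 1: f ≡ 0 at y ∈ ∅; g ≡ 0 at y ∈ ∅; common: ∅.
  x = 2: f ≡ 0 at y ∈ {1}; g ≡ 0 at y ∈ ∅; common: ∅.
  x = 3: f ≡ 0 at y ∈ ∅; g ≡ 0 at y ∈ ∅; common: ∅.
  x = 4: f ≡ 0 at y ∈ {0, 3}; g ≡ 0 at y ∈ {2}; common: ∅.
Collecting: common zeros = ∅, so the count is 0.
Comparison with the Bézout bound: 0 ≤ 4 = deg(f)·deg(g), as expected for curves with no common component (the affine F_5-count falls short of the bound because intersections may lie at infinity, over extension fields, or carry multiplicity).


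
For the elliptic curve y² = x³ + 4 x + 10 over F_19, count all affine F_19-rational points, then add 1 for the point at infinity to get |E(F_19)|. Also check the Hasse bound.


Affine points = {(2, 8), (2, 11), (3, 7), (3, 12), (7, 1), (7, 18), (10, 9), (10, 10), (11, 6), (11, 13), (12, 0), (13, 6), (13, 13), (14, 6), (14, 13), (15, 5), (15, 14), (16, 3), (16, 16), (18, 9), (18, 10)}; affine count = 21; |E(F_19)| = 22.

Discriminant check: Δ ∝ 4a³ + 27b² = 4·4³ + 27·10² = 4·64 + 27·100 ≡ 11 (mod 19). Nonzero ⇒ E is nonsingular.
For each x ∈ F_19, compute rhs = x³ + 4·x + 10 mod 19, then count y ∈ F_19 with y² ≡ rhs.
  x = 0: rhs = 10, matching y values: none (0 points).
  x = 1: rhs = 15, matching y values: none (0 points).
  x = 2: rhs = 7, matching y values: 8, 11 (2 points).
  x = 3: rhs = 11, matching y values: 7, 12 (2 points).
  x = 4: rhs = 14, matching y values: none (0 points).
  x = 5: rhs = 3, matching y values: none (0 points).
  x = 6: rhs = 3, matching y values: none (0 points).
  x = 7: rhs = 1, matching y values: 1, 18 (2 points).
  x = 8: rhs = 3, matching y values: none (0 points).
  x = 9: rhs = 15, matching y values: none (0 points).
  x = 10: rhs = 5, matching y values: 9, 10 (2 points).
  x = 11: rhs = 17, matching y values: 6, 13 (2 points).
  x = 12: rhs = 0, matching y values: 0 (1 points).
  x = 13: rhs = 17, matching y values: 6, 13 (2 points).
  x = 14: rhs = 17, matching y values: 6, 13 (2 points).
  x = 15: rhs = 6, matching y values: 5, 14 (2 points).
  x = 16: rhs = 9, matching y values: 3, 16 (2 points).
  x = 17: rhs = 13, matching y values: none (0 points).
  x = 18: rhs = 5, matching y values: 9, 10 (2 points).
Total affine count: 21.
Full point count |E(F_19)| = 21 + 1 = 22.
Hasse bound: |22 − (19+1)| = |2| = 2 ≤ 2√19 ≈ 8.7178 ✓.


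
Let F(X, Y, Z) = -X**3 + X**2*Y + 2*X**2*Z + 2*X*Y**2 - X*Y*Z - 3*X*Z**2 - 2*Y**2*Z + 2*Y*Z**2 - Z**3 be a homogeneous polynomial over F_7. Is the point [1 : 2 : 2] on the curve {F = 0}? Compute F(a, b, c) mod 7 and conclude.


F(1,2,2) ≡ 3 (mod 7); P is NOT on the curve.

Evaluate F(1, 2, 2) term-by-term (mod 7).
  -X**3 ↦ -1·1·1·1 = -1
  X**2*Y ↦ 1·1·2·1 = 2
  2*X**2*Z ↦ 2·1·1·2 = 4
  2*X*Y**2 ↦ 2·1·4·1 = 8
  -X*Y*Z ↦ -1·1·2·2 = -4
  -3*X*Z**2 ↦ -3·1·1·4 = -12
  -2*Y**2*Z ↦ -2·1·4·2 = -16
  2*Y*Z**2 ↦ 2·1·2·4 = 16
  -Z**3 ↦ -1·1·1·8 = -8
Sum: F(1, 2, 2) = (-1) + (2) + (4) + (8) + (-4) + (-12) + (-16) + (16) + (-8) = -11.
Reducing mod 7: -11 ≡ 3 (mod 7).
Since F(a, b, c) ≡ 3 ≠ 0 (mod 7), P does NOT lie on the curve.


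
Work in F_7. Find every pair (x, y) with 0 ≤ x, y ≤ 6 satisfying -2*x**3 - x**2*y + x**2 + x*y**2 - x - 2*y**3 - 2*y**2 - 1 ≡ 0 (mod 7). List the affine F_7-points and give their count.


Affine F_7-points: {(0, 4), (0, 5), (1, 1), (2, 1), (3, 0), (4, 1), (5, 0)}; count = 7.

For each of the 49 pairs (x, y) ∈ F_7², evaluate f(x, y) mod 7. Record the zeros.
  x = 0: [0↦6, 1↦2, 2↦3, 3↦4, 4↦0, 5↦0, 6↦6]  zeros at y ∈ {4, 5}
  x = 1: [0↦4, 1↦0, 2↦3, 3↦1, 4↦3, 5↦4, 6↦6]  zeros at y ∈ {1}
  x = 2: [0↦6, 1↦0, 2↦3, 3↦3, 4↦2, 5↦2, 6↦5]  zeros at y ∈ {1}
  x = 3: [0↦0, 1↦4, 2↦5, 3↦5, 4↦6, 5↦3, 6↦5]  zeros at y ∈ {0}
  x = 4: [0↦2, 1↦0, 2↦4, 3↦2, 4↦3, 5↦2, 6↦1]  zeros at y ∈ {1}
  x = 5: [0↦0, 1↦4, 2↦2, 3↦3, 4↦2, 5↦1, 6↦2]  zeros at y ∈ {0}
  x = 6: [0↦3, 1↦4, 2↦1, 3↦3, 4↦5, 5↦2, 6↦3]  zeros at y ∈ ∅
Collecting zeros: affine points = {(0, 4), (0, 5), (1, 1), (2, 1), (3, 0), (4, 1), (5, 0)}.
Total count |C(F_7)_aff| = 7.


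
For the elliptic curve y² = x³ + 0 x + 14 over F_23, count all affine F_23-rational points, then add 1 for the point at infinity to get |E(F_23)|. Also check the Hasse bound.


Affine points = {(3, 8), (3, 15), (4, 3), (4, 20), (5, 1), (5, 22), (6, 0), (7, 9), (7, 14), (10, 5), (10, 18), (13, 7), (13, 16), (15, 10), (15, 13), (16, 4), (16, 19), (18, 2), (18, 21), (21, 11), (21, 12), (22, 6), (22, 17)}; affine count = 23; |E(F_23)| = 24.

Discriminant check: Δ ∝ 4a³ + 27b² = 4·0³ + 27·14² = 4·0 + 27·196 ≡ 2 (mod 23). Nonzero ⇒ E is nonsingular.
For each x ∈ F_23, compute rhs = x³ + 0·x + 14 mod 23, then count y ∈ F_23 with y² ≡ rhs.
  x = 0: rhs = 14, matching y values: none (0 points).
  x = 1: rhs = 15, matching y values: none (0 points).
  x = 2: rhs = 22, matching y values: none (0 points).
  x = 3: rhs = 18, matching y values: 8, 15 (2 points).
  x = 4: rhs = 9, matching y values: 3, 20 (2 points).
  x = 5: rhs = 1, matching y values: 1, 22 (2 points).
  x = 6: rhs = 0, matching y values: 0 (1 points).
  x = 7: rhs = 12, matching y values: 9, 14 (2 points).
  x = 8: rhs = 20, matching y values: none (0 points).
  x = 9: rhs = 7, matching y values: none (0 points).
  x = 10: rhs = 2, matching y values: 5, 18 (2 points).
  x = 11: rhs = 11, matching y values: none (0 points).
  x = 12: rhs = 17, matching y values: none (0 points).
  x = 13: rhs = 3, matching y values: 7, 16 (2 points).
  x = 14: rhs = 21, matching y values: none (0 points).
  x = 15: rhs = 8, matching y values: 10, 13 (2 points).
  x = 16: rhs = 16, matching y values: 4, 19 (2 points).
  x = 17: rhs = 5, matching y values: none (0 points).
  x = 18: rhs = 4, matching y values: 2, 21 (2 points).
  x = 19: rhs = 19, matching y values: none (0 points).
  x = 20: rhs = 10, matching y values: none (0 points).
  x = 21: rhs = 6, matching y values: 11, 12 (2 points).
  x = 22: rhs = 13, matching y values: 6, 17 (2 points).
Total affine count: 23.
Full point count |E(F_23)| = 23 + 1 = 24.
Hasse bound: |24 − (23+1)| = |0| = 0 ≤ 2√23 ≈ 9.5917 ✓.


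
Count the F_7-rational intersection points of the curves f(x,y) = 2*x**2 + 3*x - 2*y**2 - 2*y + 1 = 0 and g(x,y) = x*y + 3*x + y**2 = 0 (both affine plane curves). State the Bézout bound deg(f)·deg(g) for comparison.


Common zeros: {(3, 6)}; count = 1; Bézout bound = 4.

deg(f) = 2, deg(g) = 2, so Bézout bound = 4.
Scan x ∈ F_7. For each x, list the y ∈ F_7 with f(x, y) ≡ 0 and those with g(x, y) ≡ 0 (mod 7); the common zeros in that column are the intersection.
  x = 0: f ≡ 0 at y ∈ ∅; g ≡ 0 at y ∈ {0}; common: ∅.
  x = 1: f ≡ 0 at y ∈ ∅; g ≡ 0 at y ∈ ∅; common: ∅.
  x = 2: f ≡ 0 at y ∈ ∅; g ≡ 0 at y ∈ {2, 3}; common: ∅.
  x = 3: f ≡ 0 at y ∈ {0, 6}; g ≡ 0 at y ∈ {5, 6}; common: {6}.
  x = 4: f ≡ 0 at y ∈ {3}; g ≡ 0 at y ∈ ∅; common: ∅.
  x = 5: f ≡ 0 at y ∈ {3}; g ≡ 0 at y ∈ {1}; common: ∅.
  x = 6: f ≡ 0 at y ∈ {0, 6}; g ≡ 0 at y ∈ ∅; common: ∅.
Collecting: common zeros = {(3, 6)}, so the count is 1.
Comparison with the Bézout bound: 1 ≤ 4 = deg(f)·deg(g), as expected for curves with no common component (the affine F_7-count falls short of the bound because intersections may lie at infinity, over extension fields, or carry multiplicity).


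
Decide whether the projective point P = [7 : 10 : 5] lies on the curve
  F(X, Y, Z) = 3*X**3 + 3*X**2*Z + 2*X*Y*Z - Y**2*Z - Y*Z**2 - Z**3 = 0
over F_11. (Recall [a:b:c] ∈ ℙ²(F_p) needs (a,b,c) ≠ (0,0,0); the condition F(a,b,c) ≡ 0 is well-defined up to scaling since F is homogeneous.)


F(7,10,5) ≡ 5 (mod 11); P is NOT on the curve.

Evaluate F(7, 10, 5) term-by-term (mod 11).
  3*X**3 ↦ 3·343·1·1 = 1029
  3*X**2*Z ↦ 3·49·1·5 = 735
  2*X*Y*Z ↦ 2·7·10·5 = 700
  -Y**2*Z ↦ -1·1·100·5 = -500
  -Y*Z**2 ↦ -1·1·10·25 = -250
  -Z**3 ↦ -1·1·1·125 = -125
Sum: F(7, 10, 5) = (1029) + (735) + (700) + (-500) + (-250) + (-125) = 1589.
Reducing mod 11: 1589 ≡ 5 (mod 11).
Since F(a, b, c) ≡ 5 ≠ 0 (mod 11), P does NOT lie on the curve.


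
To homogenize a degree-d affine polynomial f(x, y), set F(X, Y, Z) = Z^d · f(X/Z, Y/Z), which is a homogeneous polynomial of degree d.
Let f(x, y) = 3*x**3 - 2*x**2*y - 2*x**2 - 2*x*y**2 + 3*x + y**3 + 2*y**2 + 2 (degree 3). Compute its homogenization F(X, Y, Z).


F(X, Y, Z) = 3*X**3 - 2*X**2*Y - 2*X**2*Z - 2*X*Y**2 + 3*X*Z**2 + Y**3 + 2*Y**2*Z + 2*Z**3

deg(f) = 3.
Substitute x = X/Z, y = Y/Z into f, then multiply by Z^3.
  monomial 3·x^3·y^0 ↦ 3·X^3·Y^0·Z^0.
  monomial -2·x^2·y^1 ↦ -2·X^2·Y^1·Z^0.
  monomial -2·x^2·y^0 ↦ -2·X^2·Y^0·Z^1.
  monomial -2·x^1·y^2 ↦ -2·X^1·Y^2·Z^0.
  monomial 3·x^1·y^0 ↦ 3·X^1·Y^0·Z^2.
  monomial 1·x^0·y^3 ↦ 1·X^0·Y^3·Z^0.
  monomial 2·x^0·y^2 ↦ 2·X^0·Y^2·Z^1.
  monomial 2·x^0·y^0 ↦ 2·X^0·Y^0·Z^3.
Collecting: F(X, Y, Z) = 3*X**3 - 2*X**2*Y - 2*X**2*Z - 2*X*Y**2 + 3*X*Z**2 + Y**3 + 2*Y**2*Z + 2*Z**3.


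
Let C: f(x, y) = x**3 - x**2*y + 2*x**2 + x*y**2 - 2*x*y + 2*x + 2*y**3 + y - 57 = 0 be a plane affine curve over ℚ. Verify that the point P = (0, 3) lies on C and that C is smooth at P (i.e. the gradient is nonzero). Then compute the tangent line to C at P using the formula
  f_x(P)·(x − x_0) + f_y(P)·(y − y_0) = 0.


Tangent line at P: 5*x + 55*y - 165 = 0.

Step 1: f(0, 3) = 0, so P lies on C.
Step 2: partial derivatives
  f_x(x, y) = 3*x**2 - 2*x*y + 4*x + y**2 - 2*y + 2, f_y(x, y) = -x**2 + 2*x*y - 2*x + 6*y**2 + 1.
  f_x(P) = 5, f_y(P) = 55 (gradient nonzero, so P is smooth).
Step 3: tangent line at P: 5·(x − 0) + 55·(y − 3) = 0.
Expanding: 5*x + 55*y - 165 = 0.


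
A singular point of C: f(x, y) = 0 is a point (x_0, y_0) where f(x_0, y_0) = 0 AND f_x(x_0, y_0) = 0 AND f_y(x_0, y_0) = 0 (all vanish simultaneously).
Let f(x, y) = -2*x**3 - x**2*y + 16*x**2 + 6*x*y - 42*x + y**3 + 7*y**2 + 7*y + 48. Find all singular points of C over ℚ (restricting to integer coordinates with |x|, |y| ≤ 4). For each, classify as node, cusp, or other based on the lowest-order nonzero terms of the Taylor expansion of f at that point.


Singular points: {(3, -2)}; classification: cusp.

Compute partial derivatives:
  f_x = -6*x**2 - 2*x*y + 32*x + 6*y - 42.
  f_y = -x**2 + 6*x + 3*y**2 + 14*y + 7.
Scan x_0 ∈ {−4, ..., 4}. For each x_0, f_y(x_0, y) is a polynomial in y; find its integer roots y ∈ {−4, ..., 4}, then test f_x and f at those candidates.
  x = -4: f_y(-4, y) = 3*y**2 + 14*y - 33; no integer root y with |y| ≤ 4.
  x = -3: f_y(-3, y) = 3*y**2 + 14*y - 20; no integer root y with |y| ≤ 4.
  x = -2: f_y(-2, y) = 3*y**2 + 14*y - 9; no integer root y with |y| ≤ 4.
  x = -1: f_y(-1, y) = 3*y**2 + 14*y; vanishes at y ∈ {0}. (-1, 0): f_x = -80 ≠ 0.
  x = 0: f_y(0, y) = 3*y**2 + 14*y + 7; no integer root y with |y| ≤ 4.
  x = 1: f_y(1, y) = 3*y**2 + 14*y + 12; no integer root y with |y| ≤ 4.
  x = 2: f_y(2, y) = 3*y**2 + 14*y + 15; vanishes at y ∈ {-3}. (2, -3): f_x = -8 ≠ 0.
  x = 3: f_y(3, y) = 3*y**2 + 14*y + 16; vanishes at y ∈ {-2}. (3, -2): f_x = 0, f = 0 — SINGULAR.
  x = 4: f_y(4, y) = 3*y**2 + 14*y + 15; vanishes at y ∈ {-3}. (4, -3): f_x = -4 ≠ 0.
Only singular point on the grid: (3, -2).
Classify: substitute x = 3 + u, y = -2 + v and expand: f = -2*u**3 - u**2*v + v**3 + v**2.
No constant or linear terms (consistent with a singular point). Quadratic part: v**2. Cubic part: -2*u**3 - u**2*v + v**3.
The quadratic part v**2 is a perfect square, so there is a single (double) tangent line v = 0, i.e. y = -2. Restricting the cubic part to that line (v = 0) leaves -2*u**3 ≠ 0, so f is not divisible by v and the branch is v² ≈ 2*u**3 to lowest order — this is a cusp.
Classification: cusp.


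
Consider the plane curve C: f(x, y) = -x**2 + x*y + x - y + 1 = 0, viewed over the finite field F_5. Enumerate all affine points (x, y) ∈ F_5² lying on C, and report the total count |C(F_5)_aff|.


Affine F_5-points: {(0, 1), (2, 1), (3, 0), (4, 2)}; count = 4.

For each of the 25 pairs (x, y) ∈ F_5², evaluate f(x, y) mod 5. Record the zeros.
  x = 0: [0↦1, 1↦0, 2↦4, 3↦3, 4↦2]  zeros at y ∈ {1}
  x = 1: [0↦1, 1↦1, 2↦1, 3↦1, 4↦1]  zeros at y ∈ ∅
  x = 2: [0↦4, 1↦0, 2↦1, 3↦2, 4↦3]  zeros at y ∈ {1}
  x = 3: [0↦0, 1↦2, 2↦4, 3↦1, 4↦3]  zeros at y ∈ {0}
  x = 4: [0↦4, 1↦2, 2↦0, 3↦3, 4↦1]  zeros at y ∈ {2}
Collecting zeros: affine points = {(0, 1), (2, 1), (3, 0), (4, 2)}.
Total count |C(F_5)_aff| = 4.


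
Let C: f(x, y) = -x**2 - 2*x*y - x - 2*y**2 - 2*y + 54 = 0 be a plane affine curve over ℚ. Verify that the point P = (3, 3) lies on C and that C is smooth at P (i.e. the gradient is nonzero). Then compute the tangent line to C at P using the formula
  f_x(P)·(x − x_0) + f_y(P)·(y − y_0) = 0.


Tangent line at P: -13*x - 20*y + 99 = 0.

Step 1: f(3, 3) = 0, so P lies on C.
Step 2: partial derivatives
  f_x(x, y) = -2*x - 2*y - 1, f_y(x, y) = -2*x - 4*y - 2.
  f_x(P) = -13, f_y(P) = -20 (gradient nonzero, so P is smooth).
Step 3: tangent line at P: -13·(x − 3) + -20·(y − 3) = 0.
Expanding: -13*x - 20*y + 99 = 0.


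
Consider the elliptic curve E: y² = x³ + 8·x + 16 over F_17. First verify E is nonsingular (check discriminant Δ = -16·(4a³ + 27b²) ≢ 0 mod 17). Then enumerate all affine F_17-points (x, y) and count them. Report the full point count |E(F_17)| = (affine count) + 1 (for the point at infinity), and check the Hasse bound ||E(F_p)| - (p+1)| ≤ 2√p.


Affine points = {(0, 4), (0, 13), (1, 5), (1, 12), (3, 4), (3, 13), (6, 5), (6, 12), (9, 1), (9, 16), (10, 5), (10, 12), (12, 2), (12, 15), (14, 4), (14, 13), (15, 3), (15, 14)}; affine count = 18; |E(F_17)| = 19.

Discriminant check: Δ ∝ 4a³ + 27b² = 4·8³ + 27·16² = 4·512 + 27·256 ≡ 1 (mod 17). Nonzero ⇒ E is nonsingular.
For each x ∈ F_17, compute rhs = x³ + 8·x + 16 mod 17, then count y ∈ F_17 with y² ≡ rhs.
  x = 0: rhs = 16, matching y values: 4, 13 (2 points).
  x = 1: rhs = 8, matching y values: 5, 12 (2 points).
  x = 2: rhs = 6, matching y values: none (0 points).
  x = 3: rhs = 16, matching y values: 4, 13 (2 points).
  x = 4: rhs = 10, matching y values: none (0 points).
  x = 5: rhs = 11, matching y values: none (0 points).
  x = 6: rhs = 8, matching y values: 5, 12 (2 points).
  x = 7: rhs = 7, matching y values: none (0 points).
  x = 8: rhs = 14, matching y values: none (0 points).
  x = 9: rhs = 1, matching y values: 1, 16 (2 points).
  x = 10: rhs = 8, matching y values: 5, 12 (2 points).
  x = 11: rhs = 7, matching y values: none (0 points).
  x = 12: rhs = 4, matching y values: 2, 15 (2 points).
  x = 13: rhs = 5, matching y values: none (0 points).
  x = 14: rhs = 16, matching y values: 4, 13 (2 points).
  x = 15: rhs = 9, matching y values: 3, 14 (2 points).
  x = 16: rhs = 7, matching y values: none (0 points).
Total affine count: 18.
Full point count |E(F_17)| = 18 + 1 = 19.
Hasse bound: |19 − (17+1)| = |1| = 1 ≤ 2√17 ≈ 8.2462 ✓.


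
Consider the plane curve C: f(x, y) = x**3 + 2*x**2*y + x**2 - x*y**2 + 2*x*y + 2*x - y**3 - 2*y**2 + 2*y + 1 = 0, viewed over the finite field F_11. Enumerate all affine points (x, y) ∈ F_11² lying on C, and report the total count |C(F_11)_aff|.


Affine F_11-points: {(0, 1), (0, 2), (0, 6), (1, 5), (1, 9), (2, 4), (2, 10), (3, 5), (3, 7), (4, 9), (6, 7), (7, 0), (7, 5), (7, 8), (9, 6), (9, 7), (9, 9), (10, 8)}; count = 18.

For each of the 121 pairs (x, y) ∈ F_11², evaluate f(x, y) mod 11. Record the zeros.
  x = 0: [0↦1, 1↦0, 2↦0, 3↦6, 4↦1, 5↦1, 6↦0, 7↦3, 8↦4, 9↦8, 10↦9]  zeros at y ∈ {1, 2, 6}
  x = 1: [0↦5, 1↦7, 2↦8, 3↦2, 4↦5, 5↦0, 6↦3, 7↦8, 8↦9, 9↦0, 10↦8]  zeros at y ∈ {5, 9}
  x = 2: [0↦6, 1↦4, 2↦10, 3↦7, 4↦0, 5↦5, 6↦5, 7↦5, 8↦10, 9↦3, 10↦0]  zeros at y ∈ {4, 10}
  x = 3: [0↦10, 1↦8, 2↦1, 3↦5, 4↦3, 5↦0, 6↦1, 7↦0, 8↦2, 9↦1, 10↦2]  zeros at y ∈ {5, 7}
  x = 4: [0↦1, 1↦3, 2↦9, 3↦2, 4↦9, 5↦2, 6↦8, 7↦10, 8↦2, 9↦0, 10↦9]  zeros at y ∈ {9}
  x = 5: [0↦7, 1↦6, 2↦7, 3↦4, 4↦2, 5↦6, 6↦10, 7↦8, 8↦5, 9↦6, 10↦5]  zeros at y ∈ ∅
  x = 6: [0↦1, 1↦1, 2↦1, 3↦6, 4↦10, 5↦7, 6↦2, 7↦0, 8↦6, 9↦3, 10↦7]  zeros at y ∈ {7}
  x = 7: [0↦0, 1↦5, 2↦8, 3↦3, 4↦6, 5↦0, 6↦1, 7↦3, 8↦0, 9↦8, 10↦10]  zeros at y ∈ {0, 5, 8}
  x = 8: [0↦10, 1↦2, 2↦1, 3↦1, 4↦7, 5↦2, 6↦2, 7↦1, 8↦4, 9↦5, 10↦9]  zeros at y ∈ ∅
  x = 9: [0↦4, 1↦9, 2↦8, 3↦6, 4↦8, 5↦8, 6↦0, 7↦0, 8↦2, 9↦0, 10↦10]  zeros at y ∈ {6, 7, 9}
  x = 10: [0↦10, 1↦10, 2↦2, 3↦2, 4↦4, 5↦2, 6↦1, 7↦6, 8↦0, 9↦10, 10↦8]  zeros at y ∈ {8}
Collecting zeros: affine points = {(0, 1), (0, 2), (0, 6), (1, 5), (1, 9), (2, 4), (2, 10), (3, 5), (3, 7), (4, 9), (6, 7), (7, 0), (7, 5), (7, 8), (9, 6), (9, 7), (9, 9), (10, 8)}.
Total count |C(F_11)_aff| = 18.


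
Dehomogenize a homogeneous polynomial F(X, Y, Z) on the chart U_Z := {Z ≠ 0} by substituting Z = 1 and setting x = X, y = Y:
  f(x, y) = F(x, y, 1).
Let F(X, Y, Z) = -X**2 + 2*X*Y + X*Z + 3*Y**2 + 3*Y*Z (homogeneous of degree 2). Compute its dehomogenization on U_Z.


f(x, y) = -x**2 + 2*x*y + x + 3*y**2 + 3*y

On U_Z we set Z = 1. Each monomial c·X^i·Y^j·Z^k in F becomes c·x^i·y^j·1^k = c·x^i·y^j.
Substituting Z = 1: F(X, Y, 1) = -x**2 + 2*x*y + x + 3*y**2 + 3*y.
Note: deg(f) ≤ deg(F) = 2; strict inequality happens when F is divisible by Z (lost terms).


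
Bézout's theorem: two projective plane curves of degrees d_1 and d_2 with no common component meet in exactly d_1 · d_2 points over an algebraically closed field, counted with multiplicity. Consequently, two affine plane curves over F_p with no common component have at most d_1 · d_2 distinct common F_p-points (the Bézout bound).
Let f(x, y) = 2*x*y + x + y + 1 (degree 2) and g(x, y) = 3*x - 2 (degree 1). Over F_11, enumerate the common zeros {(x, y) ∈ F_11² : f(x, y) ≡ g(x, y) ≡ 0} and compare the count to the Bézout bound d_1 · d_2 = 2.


Common zeros: {(8, 4)}; count = 1; Bézout bound = 2.

deg(f) = 2, deg(g) = 1, so Bézout bound = 2.
Scan x ∈ F_11. For each x, list the y ∈ F_11 with f(x, y) ≡ 0 and those with g(x, y) ≡ 0 (mod 11); the common zeros in that column are the intersection.
  x = 0: f ≡ 0 at y ∈ {10}; g ≡ 0 at y ∈ ∅; common: ∅.
  x = 1: f ≡ 0 at y ∈ {3}; g ≡ 0 at y ∈ ∅; common: ∅.
  x = 2: f ≡ 0 at y ∈ {6}; g ≡ 0 at y ∈ ∅; common: ∅.
  x = 3: f ≡ 0 at y ∈ {1}; g ≡ 0 at y ∈ ∅; common: ∅.
  x = 4: f ≡ 0 at y ∈ {8}; g ≡ 0 at y ∈ ∅; common: ∅.
  x = 5: f ≡ 0 at y ∈ ∅; g ≡ 0 at y ∈ ∅; common: ∅.
  x = 6: f ≡ 0 at y ∈ {2}; g ≡ 0 at y ∈ ∅; common: ∅.
  x = 7: f ≡ 0 at y ∈ {9}; g ≡ 0 at y ∈ ∅; common: ∅.
  x = 8: f ≡ 0 at y ∈ {4}; g ≡ 0 at y ∈ {0, 1, 2, 3, 4, 5, 6, 7, 8, 9, 10}; common: {4}.
  x = 9: f ≡ 0 at y ∈ {7}; g ≡ 0 at y ∈ ∅; common: ∅.
  x = 10: f ≡ 0 at y ∈ {0}; g ≡ 0 at y ∈ ∅; common: ∅.
Collecting: common zeros = {(8, 4)}, so the count is 1.
Comparison with the Bézout bound: 1 ≤ 2 = deg(f)·deg(g), as expected for curves with no common component (the affine F_11-count falls short of the bound because intersections may lie at infinity, over extension fields, or carry multiplicity).


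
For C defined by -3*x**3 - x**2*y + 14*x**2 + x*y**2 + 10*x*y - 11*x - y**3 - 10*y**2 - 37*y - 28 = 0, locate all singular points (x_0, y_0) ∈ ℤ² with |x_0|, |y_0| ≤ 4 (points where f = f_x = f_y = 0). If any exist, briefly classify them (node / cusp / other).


Singular points: {(2, -3)}; classification: node.

Compute partial derivatives:
  f_x = -9*x**2 - 2*x*y + 28*x + y**2 + 10*y - 11.
  f_y = -x**2 + 2*x*y + 10*x - 3*y**2 - 20*y - 37.
Scan x_0 ∈ {−4, ..., 4}. For each x_0, f_y(x_0, y) is a polynomial in y; find its integer roots y ∈ {−4, ..., 4}, then test f_x and f at those candidates.
  x = -4: f_y(-4, y) = -3*y**2 - 28*y - 93; no integer root y with |y| ≤ 4.
  x = -3: f_y(-3, y) = -3*y**2 - 26*y - 76; no integer root y with |y| ≤ 4.
  x = -2: f_y(-2, y) = -3*y**2 - 24*y - 61; no integer root y with |y| ≤ 4.
  x = -1: f_y(-1, y) = -3*y**2 - 22*y - 48; no integer root y with |y| ≤ 4.
  x = 0: f_y(0, y) = -3*y**2 - 20*y - 37; no integer root y with |y| ≤ 4.
  x = 1: f_y(1, y) = -3*y**2 - 18*y - 28; no integer root y with |y| ≤ 4.
  x = 2: f_y(2, y) = -3*y**2 - 16*y - 21; vanishes at y ∈ {-3}. (2, -3): f_x = 0, f = 0 — SINGULAR.
  x = 3: f_y(3, y) = -3*y**2 - 14*y - 16; vanishes at y ∈ {-2}. (3, -2): f_x = -12 ≠ 0.
  x = 4: f_y(4, y) = -3*y**2 - 12*y - 13; no integer root y with |y| ≤ 4.
Only singular point on the grid: (2, -3).
Classify: substitute x = 2 + u, y = -3 + v and expand: f = -3*u**3 - u**2*v - u**2 + u*v**2 - v**3 + v**2.
No constant or linear terms (consistent with a singular point). Quadratic part: -u**2 + v**2. Cubic part: -3*u**3 - u**2*v + u*v**2 - v**3.
The quadratic part v**2 - u**2 = (v − u)(v + u) splits into two distinct linear factors, so there are two distinct tangent lines y − -3 = ±(x − 2) — this is a node (ordinary double point).
Classification: node.


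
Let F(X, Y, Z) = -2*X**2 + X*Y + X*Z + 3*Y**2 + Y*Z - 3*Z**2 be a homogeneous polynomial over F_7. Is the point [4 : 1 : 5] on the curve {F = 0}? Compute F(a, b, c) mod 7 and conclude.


F(4,1,5) ≡ 2 (mod 7); P is NOT on the curve.

Evaluate F(4, 1, 5) term-by-term (mod 7).
  -2*X**2 ↦ -2·16·1·1 = -32
  X*Y ↦ 1·4·1·1 = 4
  X*Z ↦ 1·4·1·5 = 20
  3*Y**2 ↦ 3·1·1·1 = 3
  Y*Z ↦ 1·1·1·5 = 5
  -3*Z**2 ↦ -3·1·1·25 = -75
Sum: F(4, 1, 5) = (-32) + (4) + (20) + (3) + (5) + (-75) = -75.
Reducing mod 7: -75 ≡ 2 (mod 7).
Since F(a, b, c) ≡ 2 ≠ 0 (mod 7), P does NOT lie on the curve.


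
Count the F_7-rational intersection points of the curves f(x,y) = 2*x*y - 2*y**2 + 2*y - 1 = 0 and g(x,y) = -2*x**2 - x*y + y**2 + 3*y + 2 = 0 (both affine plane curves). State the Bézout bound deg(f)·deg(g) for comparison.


Common zeros: ∅; count = 0; Bézout bound = 4.

deg(f) = 2, deg(g) = 2, so Bézout bound = 4.
Scan x ∈ F_7. For each x, list the y ∈ F_7 with f(x, y) ≡ 0 and those with g(x, y) ≡ 0 (mod 7); the common zeros in that column are the intersection.
  x = 0: f ≡ 0 at y ∈ ∅; g ≡ 0 at y ∈ {5, 6}; common: ∅.
  x = 1: f ≡ 0 at y ∈ {3, 6}; g ≡ 0 at y ∈ {0, 5}; common: ∅.
  x = 2: f ≡ 0 at y ∈ {5}; g ≡ 0 at y ∈ {2, 4}; common: ∅.
  x = 3: f ≡ 0 at y ∈ {2}; g ≡ 0 at y ∈ {3, 4}; common: ∅.
  x = 4: f ≡ 0 at y ∈ {1, 4}; g ≡ 0 at y ∈ {2, 6}; common: ∅.
  x = 5: f ≡ 0 at y ∈ ∅; g ≡ 0 at y ∈ {1}; common: ∅.
  x = 6: f ≡ 0 at y ∈ ∅; g ≡ 0 at y ∈ {0, 3}; common: ∅.
Collecting: common zeros = ∅, so the count is 0.
Comparison with the Bézout bound: 0 ≤ 4 = deg(f)·deg(g), as expected for curves with no common component (the affine F_7-count falls short of the bound because intersections may lie at infinity, over extension fields, or carry multiplicity).


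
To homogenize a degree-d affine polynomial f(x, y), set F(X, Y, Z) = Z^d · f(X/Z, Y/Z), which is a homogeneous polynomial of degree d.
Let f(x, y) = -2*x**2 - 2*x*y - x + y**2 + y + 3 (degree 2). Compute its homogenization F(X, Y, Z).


F(X, Y, Z) = -2*X**2 - 2*X*Y - X*Z + Y**2 + Y*Z + 3*Z**2

deg(f) = 2.
Substitute x = X/Z, y = Y/Z into f, then multiply by Z^2.
  monomial -2·x^2·y^0 ↦ -2·X^2·Y^0·Z^0.
  monomial -2·x^1·y^1 ↦ -2·X^1·Y^1·Z^0.
  monomial -1·x^1·y^0 ↦ -1·X^1·Y^0·Z^1.
  monomial 1·x^0·y^2 ↦ 1·X^0·Y^2·Z^0.
  monomial 1·x^0·y^1 ↦ 1·X^0·Y^1·Z^1.
  monomial 3·x^0·y^0 ↦ 3·X^0·Y^0·Z^2.
Collecting: F(X, Y, Z) = -2*X**2 - 2*X*Y - X*Z + Y**2 + Y*Z + 3*Z**2.


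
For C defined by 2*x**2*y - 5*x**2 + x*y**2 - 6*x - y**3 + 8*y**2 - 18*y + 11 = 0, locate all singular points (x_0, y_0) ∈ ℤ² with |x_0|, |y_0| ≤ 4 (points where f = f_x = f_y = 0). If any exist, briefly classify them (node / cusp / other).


Singular points: {(-1, 2)}; classification: node.

Compute partial derivatives:
  f_x = 4*x*y - 10*x + y**2 - 6.
  f_y = 2*x**2 + 2*x*y - 3*y**2 + 16*y - 18.
Scan x_0 ∈ {−4, ..., 4}. For each x_0, f_y(x_0, y) is a polynomial in y; find its integer roots y ∈ {−4, ..., 4}, then test f_x and f at those candidates.
  x = -4: f_y(-4, y) = -3*y**2 + 8*y + 14; no integer root y with |y| ≤ 4.
  x = -3: f_y(-3, y) = -3*y**2 + 10*y; vanishes at y ∈ {0}. (-3, 0): f_x = 24 ≠ 0.
  x = -2: f_y(-2, y) = -3*y**2 + 12*y - 10; no integer root y with |y| ≤ 4.
  x = -1: f_y(-1, y) = -3*y**2 + 14*y - 16; vanishes at y ∈ {2}. (-1, 2): f_x = 0, f = 0 — SINGULAR.
  x = 0: f_y(0, y) = -3*y**2 + 16*y - 18; no integer root y with |y| ≤ 4.
  x = 1: f_y(1, y) = -3*y**2 + 18*y - 16; no integer root y with |y| ≤ 4.
  x = 2: f_y(2, y) = -3*y**2 + 20*y - 10; no integer root y with |y| ≤ 4.
  x = 3: f_y(3, y) = -3*y**2 + 22*y; vanishes at y ∈ {0}. (3, 0): f_x = -36 ≠ 0.
  x = 4: f_y(4, y) = -3*y**2 + 24*y + 14; no integer root y with |y| ≤ 4.
Only singular point on the grid: (-1, 2).
Classify: substitute x = -1 + u, y = 2 + v and expand: f = 2*u**2*v - u**2 + u*v**2 - v**3 + v**2.
No constant or linear terms (consistent with a singular point). Quadratic part: -u**2 + v**2. Cubic part: 2*u**2*v + u*v**2 - v**3.
The quadratic part v**2 - u**2 = (v − u)(v + u) splits into two distinct linear factors, so there are two distinct tangent lines y − 2 = ±(x − -1) — this is a node (ordinary double point).
Classification: node.


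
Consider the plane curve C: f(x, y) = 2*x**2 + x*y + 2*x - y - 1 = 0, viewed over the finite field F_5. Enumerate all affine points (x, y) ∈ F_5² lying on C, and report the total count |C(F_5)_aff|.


Affine F_5-points: {(0, 4), (2, 4), (3, 1), (4, 2)}; count = 4.

For each of the 25 pairs (x, y) ∈ F_5², evaluate f(x, y) mod 5. Record the zeros.
  x = 0: [0↦4, 1↦3, 2↦2, 3↦1, 4↦0]  zeros at y ∈ {4}
  x = 1: [0↦3, 1↦3, 2↦3, 3↦3, 4↦3]  zeros at y ∈ ∅
  x = 2: [0↦1, 1↦2, 2↦3, 3↦4, 4↦0]  zeros at y ∈ {4}
  x = 3: [0↦3, 1↦0, 2↦2, 3↦4, 4↦1]  zeros at y ∈ {1}
  x = 4: [0↦4, 1↦2, 2↦0, 3↦3, 4↦1]  zeros at y ∈ {2}
Collecting zeros: affine points = {(0, 4), (2, 4), (3, 1), (4, 2)}.
Total count |C(F_5)_aff| = 4.


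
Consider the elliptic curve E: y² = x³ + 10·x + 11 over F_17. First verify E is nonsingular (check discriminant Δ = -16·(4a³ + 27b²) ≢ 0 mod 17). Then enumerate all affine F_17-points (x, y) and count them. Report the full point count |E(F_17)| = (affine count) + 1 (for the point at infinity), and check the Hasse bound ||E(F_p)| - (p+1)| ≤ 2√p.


Affine points = {(3, 0), (4, 8), (4, 9), (5, 4), (5, 13), (6, 7), (6, 10), (7, 4), (7, 13), (8, 5), (8, 12), (13, 3), (13, 14), (15, 0), (16, 0)}; affine count = 15; |E(F_17)| = 16.

Discriminant check: Δ ∝ 4a³ + 27b² = 4·10³ + 27·11² = 4·1000 + 27·121 ≡ 8 (mod 17). Nonzero ⇒ E is nonsingular.
For each x ∈ F_17, compute rhs = x³ + 10·x + 11 mod 17, then count y ∈ F_17 with y² ≡ rhs.
  x = 0: rhs = 11, matching y values: none (0 points).
  x = 1: rhs = 5, matching y values: none (0 points).
  x = 2: rhs = 5, matching y values: none (0 points).
  x = 3: rhs = 0, matching y values: 0 (1 points).
  x = 4: rhs = 13, matching y values: 8, 9 (2 points).
  x = 5: rhs = 16, matching y values: 4, 13 (2 points).
  x = 6: rhs = 15, matching y values: 7, 10 (2 points).
  x = 7: rhs = 16, matching y values: 4, 13 (2 points).
  x = 8: rhs = 8, matching y values: 5, 12 (2 points).
  x = 9: rhs = 14, matching y values: none (0 points).
  x = 10: rhs = 6, matching y values: none (0 points).
  x = 11: rhs = 7, matching y values: none (0 points).
  x = 12: rhs = 6, matching y values: none (0 points).
  x = 13: rhs = 9, matching y values: 3, 14 (2 points).
  x = 14: rhs = 5, matching y values: none (0 points).
  x = 15: rhs = 0, matching y values: 0 (1 points).
  x = 16: rhs = 0, matching y values: 0 (1 points).
Total affine count: 15.
Full point count |E(F_17)| = 15 + 1 = 16.
Hasse bound: |16 − (17+1)| = |-2| = 2 ≤ 2√17 ≈ 8.2462 ✓.


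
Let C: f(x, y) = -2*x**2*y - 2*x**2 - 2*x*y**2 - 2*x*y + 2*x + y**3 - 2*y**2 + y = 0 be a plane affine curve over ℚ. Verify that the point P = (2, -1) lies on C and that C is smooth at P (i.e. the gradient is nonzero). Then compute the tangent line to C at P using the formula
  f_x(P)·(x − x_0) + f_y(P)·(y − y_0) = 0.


Tangent line at P: 2*x + 4*y = 0.

Step 1: f(2, -1) = 0, so P lies on C.
Step 2: partial derivatives
  f_x(x, y) = -4*x*y - 4*x - 2*y**2 - 2*y + 2, f_y(x, y) = -2*x**2 - 4*x*y - 2*x + 3*y**2 - 4*y + 1.
  f_x(P) = 2, f_y(P) = 4 (gradient nonzero, so P is smooth).
Step 3: tangent line at P: 2·(x − 2) + 4·(y − -1) = 0.
Expanding: 2*x + 4*y = 0.


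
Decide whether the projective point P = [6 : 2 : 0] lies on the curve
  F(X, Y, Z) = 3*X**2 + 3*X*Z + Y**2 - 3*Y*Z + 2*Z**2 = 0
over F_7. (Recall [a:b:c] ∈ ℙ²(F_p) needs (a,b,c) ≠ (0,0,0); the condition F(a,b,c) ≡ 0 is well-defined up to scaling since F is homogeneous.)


F(6,2,0) ≡ 0 (mod 7); P is on the curve.

Evaluate F(6, 2, 0) term-by-term (mod 7).
  3*X**2 ↦ 3·36·1·1 = 108
  3*X*Z ↦ 3·6·1·0 = 0
  Y**2 ↦ 1·1·4·1 = 4
  -3*Y*Z ↦ -3·1·2·0 = 0
  2*Z**2 ↦ 2·1·1·0 = 0
Sum: F(6, 2, 0) = (108) + (0) + (4) + (0) + (0) = 112.
Reducing mod 7: 112 ≡ 0 (mod 7).
Since F(a, b, c) ≡ 0 (mod 7), P lies on the curve.


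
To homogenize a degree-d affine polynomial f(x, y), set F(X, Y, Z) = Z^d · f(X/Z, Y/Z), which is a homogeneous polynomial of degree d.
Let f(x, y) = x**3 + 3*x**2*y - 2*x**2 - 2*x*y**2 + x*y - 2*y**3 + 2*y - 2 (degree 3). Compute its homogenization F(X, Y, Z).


F(X, Y, Z) = X**3 + 3*X**2*Y - 2*X**2*Z - 2*X*Y**2 + X*Y*Z - 2*Y**3 + 2*Y*Z**2 - 2*Z**3

deg(f) = 3.
Substitute x = X/Z, y = Y/Z into f, then multiply by Z^3.
  monomial 1·x^3·y^0 ↦ 1·X^3·Y^0·Z^0.
  monomial 3·x^2·y^1 ↦ 3·X^2·Y^1·Z^0.
  monomial -2·x^2·y^0 ↦ -2·X^2·Y^0·Z^1.
  monomial -2·x^1·y^2 ↦ -2·X^1·Y^2·Z^0.
  monomial 1·x^1·y^1 ↦ 1·X^1·Y^1·Z^1.
  monomial -2·x^0·y^3 ↦ -2·X^0·Y^3·Z^0.
  monomial 2·x^0·y^1 ↦ 2·X^0·Y^1·Z^2.
  monomial -2·x^0·y^0 ↦ -2·X^0·Y^0·Z^3.
Collecting: F(X, Y, Z) = X**3 + 3*X**2*Y - 2*X**2*Z - 2*X*Y**2 + X*Y*Z - 2*Y**3 + 2*Y*Z**2 - 2*Z**3.


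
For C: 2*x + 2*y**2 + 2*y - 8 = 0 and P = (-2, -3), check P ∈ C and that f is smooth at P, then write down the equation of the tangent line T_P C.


Tangent line at P: 2*x - 10*y - 26 = 0.

Step 1: f(-2, -3) = 0, so P lies on C.
Step 2: partial derivatives
  f_x(x, y) = 2, f_y(x, y) = 4*y + 2.
  f_x(P) = 2, f_y(P) = -10 (gradient nonzero, so P is smooth).
Step 3: tangent line at P: 2·(x − -2) + -10·(y − -3) = 0.
Expanding: 2*x - 10*y - 26 = 0.


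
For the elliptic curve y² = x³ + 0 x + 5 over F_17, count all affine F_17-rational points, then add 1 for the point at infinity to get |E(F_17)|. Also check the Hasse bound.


Affine points = {(2, 8), (2, 9), (3, 7), (3, 10), (4, 1), (4, 16), (6, 0), (7, 5), (7, 12), (10, 6), (10, 11), (12, 4), (12, 13), (13, 3), (13, 14), (16, 2), (16, 15)}; affine count = 17; |E(F_17)| = 18.

Discriminant check: Δ ∝ 4a³ + 27b² = 4·0³ + 27·5² = 4·0 + 27·25 ≡ 12 (mod 17). Nonzero ⇒ E is nonsingular.
For each x ∈ F_17, compute rhs = x³ + 0·x + 5 mod 17, then count y ∈ F_17 with y² ≡ rhs.
  x = 0: rhs = 5, matching y values: none (0 points).
  x = 1: rhs = 6, matching y values: none (0 points).
  x = 2: rhs = 13, matching y values: 8, 9 (2 points).
  x = 3: rhs = 15, matching y values: 7, 10 (2 points).
  x = 4: rhs = 1, matching y values: 1, 16 (2 points).
  x = 5: rhs = 11, matching y values: none (0 points).
  x = 6: rhs = 0, matching y values: 0 (1 points).
  x = 7: rhs = 8, matching y values: 5, 12 (2 points).
  x = 8: rhs = 7, matching y values: none (0 points).
  x = 9: rhs = 3, matching y values: none (0 points).
  x = 10: rhs = 2, matching y values: 6, 11 (2 points).
  x = 11: rhs = 10, matching y values: none (0 points).
  x = 12: rhs = 16, matching y values: 4, 13 (2 points).
  x = 13: rhs = 9, matching y values: 3, 14 (2 points).
  x = 14: rhs = 12, matching y values: none (0 points).
  x = 15: rhs = 14, matching y values: none (0 points).
  x = 16: rhs = 4, matching y values: 2, 15 (2 points).
Total affine count: 17.
Full point count |E(F_17)| = 17 + 1 = 18.
Hasse bound: |18 − (17+1)| = |0| = 0 ≤ 2√17 ≈ 8.2462 ✓.


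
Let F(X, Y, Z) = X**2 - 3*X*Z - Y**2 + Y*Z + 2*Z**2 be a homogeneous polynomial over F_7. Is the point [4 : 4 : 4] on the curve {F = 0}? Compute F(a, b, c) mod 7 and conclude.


F(4,4,4) ≡ 0 (mod 7); P is on the curve.

Evaluate F(4, 4, 4) term-by-term (mod 7).
  X**2 ↦ 1·16·1·1 = 16
  -3*X*Z ↦ -3·4·1·4 = -48
  -Y**2 ↦ -1·1·16·1 = -16
  Y*Z ↦ 1·1·4·4 = 16
  2*Z**2 ↦ 2·1·1·16 = 32
Sum: F(4, 4, 4) = (16) + (-48) + (-16) + (16) + (32) = 0.
Reducing mod 7: 0 ≡ 0 (mod 7).
Since F(a, b, c) ≡ 0 (mod 7), P lies on the curve.


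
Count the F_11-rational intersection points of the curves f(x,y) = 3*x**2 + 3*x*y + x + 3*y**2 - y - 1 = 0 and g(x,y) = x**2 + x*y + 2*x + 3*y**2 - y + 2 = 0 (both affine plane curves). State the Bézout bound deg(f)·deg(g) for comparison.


Common zeros: ∅; count = 0; Bézout bound = 4.

deg(f) = 2, deg(g) = 2, so Bézout bound = 4.
Scan x ∈ F_11. For each x, list the y ∈ F_11 with f(x, y) ≡ 0 and those with g(x, y) ≡ 0 (mod 11); the common zeros in that column are the intersection.
  x = 0: f ≡ 0 at y ∈ ∅; g ≡ 0 at y ∈ ∅; common: ∅.
  x = 1: f ≡ 0 at y ∈ {5, 9}; g ≡ 0 at y ∈ ∅; common: ∅.
  x = 2: f ≡ 0 at y ∈ {3, 10}; g ≡ 0 at y ∈ ∅; common: ∅.
  x = 3: f ≡ 0 at y ∈ ∅; g ≡ 0 at y ∈ {1, 2}; common: ∅.
  x = 4: f ≡ 0 at y ∈ {4, 7}; g ≡ 0 at y ∈ {2, 8}; common: ∅.
  x = 5: f ≡ 0 at y ∈ ∅; g ≡ 0 at y ∈ {1, 5}; common: ∅.
  x = 6: f ≡ 0 at y ∈ {10}; g ≡ 0 at y ∈ ∅; common: ∅.
  x = 7: f ≡ 0 at y ∈ {1, 7}; g ≡ 0 at y ∈ {3, 6}; common: ∅.
  x = 8: f ≡ 0 at y ∈ {9}; g ≡ 0 at y ∈ {8}; common: ∅.
  x = 9: f ≡ 0 at y ∈ ∅; g ≡ 0 at y ∈ ∅; common: ∅.
  x = 10: f ≡ 0 at y ∈ {1, 4}; g ≡ 0 at y ∈ {3, 5}; common: ∅.
Collecting: common zeros = ∅, so the count is 0.
Comparison with the Bézout bound: 0 ≤ 4 = deg(f)·deg(g), as expected for curves with no common component (the affine F_11-count falls short of the bound because intersections may lie at infinity, over extension fields, or carry multiplicity).
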